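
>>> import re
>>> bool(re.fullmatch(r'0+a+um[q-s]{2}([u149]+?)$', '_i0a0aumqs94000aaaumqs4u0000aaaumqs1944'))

False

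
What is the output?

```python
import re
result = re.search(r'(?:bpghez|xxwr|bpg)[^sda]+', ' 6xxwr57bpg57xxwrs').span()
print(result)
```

`re.search` tries every starting position until one works.
The match spans [2:17] → 'xxwr57bpg57xxwr'.

(2, 17)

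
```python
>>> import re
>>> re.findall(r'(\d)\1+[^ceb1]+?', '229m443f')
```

['2', '4']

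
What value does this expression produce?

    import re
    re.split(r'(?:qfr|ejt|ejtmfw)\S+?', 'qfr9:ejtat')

['', ':', 't']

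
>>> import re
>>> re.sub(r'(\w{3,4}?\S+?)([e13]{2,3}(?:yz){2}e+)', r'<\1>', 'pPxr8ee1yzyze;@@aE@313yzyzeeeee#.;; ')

'<pPxr8>;@@aE@313yzyzeeeee#.;; '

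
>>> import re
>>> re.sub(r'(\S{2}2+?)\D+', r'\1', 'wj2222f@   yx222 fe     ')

'wj2222222'

This matches exactly 2 of a non-whitespace character, then one or more of a literal '2' (lazy) (captured); then one or more of a non-digit.
Matches: at [0:13] → 'wj2222f@   yx'; at [13:24] → '222 fe     '.
The replacement refers to a captured group, so each match is rewritten using its own captured text.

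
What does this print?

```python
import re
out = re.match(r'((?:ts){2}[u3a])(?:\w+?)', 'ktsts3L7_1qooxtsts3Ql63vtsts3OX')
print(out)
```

None

`re.match` only tries the pattern at the start of the string.
Here the pattern fails at index 0, so the call returns None.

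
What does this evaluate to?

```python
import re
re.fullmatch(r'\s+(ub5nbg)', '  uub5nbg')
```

This matches one or more of whitespace; then the literal 'ub5', then the literal 'nbg' (captured).
For `fullmatch`, every character of the input must be accounted for by the pattern.
Here the string isn't matched end-to-end, so the call returns None.

None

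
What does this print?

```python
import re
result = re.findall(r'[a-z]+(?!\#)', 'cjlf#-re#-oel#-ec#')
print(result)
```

Because the assertion is negative and zero-width, positions next to the forbidden text are skipped.
Walking the string: at [0:3] → 'cjl'; at [6:7] → 'r'; at [10:12] → 'oe'; at [15:16] → 'e'.
`findall` yields the raw match text (4 of them) because the pattern has no groups.

['cjl', 'r', 'oe', 'e']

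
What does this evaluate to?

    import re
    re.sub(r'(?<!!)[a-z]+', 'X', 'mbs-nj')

'X-X'

A negative assertion filters positions out without eating any characters.
Matches: at [0:3] → 'mbs'; at [4:6] → 'nj'.
Every occurrence is swapped for 'X'.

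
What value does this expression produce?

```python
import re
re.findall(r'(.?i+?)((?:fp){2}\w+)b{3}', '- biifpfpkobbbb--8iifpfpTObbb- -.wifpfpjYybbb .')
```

The pattern matches optionally any character, then one or more of a literal 'i' (lazy) (captured); then the literal 'fp' repeated 2 times, then one or more of a word character (captured); then exactly 3 of a literal 'b'.
2 groups means each result is a tuple of 2 captured strings — 3 here.

[('bii', 'fpfpkob'), ('8ii', 'fpfpTO'), ('wi', 'fpfpjYy')]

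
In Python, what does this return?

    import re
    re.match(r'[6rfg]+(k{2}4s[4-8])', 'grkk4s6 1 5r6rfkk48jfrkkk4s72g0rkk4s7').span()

(0, 7)

The pattern matches one or more of one of [6rfg]; then exactly 2 of a literal 'k', then the literal '4s', then a character in [4-8] (captured).
`match` is anchored at position 0; if the pattern doesn't fit there, it returns None.
The match spans [0:7] → 'grkk4s6'.
Captured: group 1 = 'kk4s6'.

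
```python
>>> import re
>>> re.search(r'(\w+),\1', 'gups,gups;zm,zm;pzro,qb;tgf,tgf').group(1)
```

'gups'

`\1` is not a pattern — it's the concrete string captured by group 1, re-applied verbatim.
`re.search` tries every starting position until one works.
The match spans [0:9] → 'gups,gups'.
Captured: group 1 = 'gups'.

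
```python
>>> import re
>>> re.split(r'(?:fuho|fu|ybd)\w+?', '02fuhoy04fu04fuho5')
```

Alternation isn't longest-match — the leftmost alternative that fits at this position is chosen.
Matches to split on: at [2:7] → 'fuhoy'; at [9:12] → 'fu0'; at [13:18] → 'fuho5'.
`split` removes every match and returns the 4 fragments in between.

['02', '04', '4', '']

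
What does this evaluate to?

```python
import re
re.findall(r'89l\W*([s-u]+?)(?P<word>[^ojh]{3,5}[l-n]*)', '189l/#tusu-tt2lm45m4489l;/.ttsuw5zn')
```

This matches the literal '89l', then zero or more of a non-word character; then one or more of a character in [s-u] (lazy) (captured); then 3 to 5 of any character except [ojh], then zero or more of a character in [l-n] (captured as 'word').
2 groups means each result is a tuple of 2 captured strings — 2 here.

[('t', 'usu-t'), ('t', 'tsuw5')]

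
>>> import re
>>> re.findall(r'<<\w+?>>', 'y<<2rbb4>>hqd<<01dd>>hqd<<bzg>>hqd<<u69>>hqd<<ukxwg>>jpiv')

['<<2rbb4>>', '<<01dd>>', '<<bzg>>', '<<u69>>', '<<ukxwg>>']

`findall` yields the raw match text (5 of them) because the pattern has no groups.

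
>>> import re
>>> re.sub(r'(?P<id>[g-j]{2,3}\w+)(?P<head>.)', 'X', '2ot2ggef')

'2ot2X'

The pattern matches 2 to 3 of a character in [g-j], then one or more of a word character (captured as 'id'); then any character (captured as 'head').
Matches: at [4:8] → 'ggef'.
Each match is replaced by 'X'.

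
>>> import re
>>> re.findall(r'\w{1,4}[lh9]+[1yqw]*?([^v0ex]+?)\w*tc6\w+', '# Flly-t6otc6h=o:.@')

['y-']

Pattern: 1 to 4 of a word character, then one or more of one of [lh9], then zero or more of one of [1yqw] (lazy); then one or more of any character except [v0ex] (lazy) (captured); then zero or more of a word character, then the literal 'tc6', then one or more of a word character.
Lazy quantifiers expand one character at a time until the remainder of the pattern can match.
Scanning left to right: at [2:14] match 'Flly-t6otc6h', group 1 = 'y-'.
`findall` collects group 1 from the one match (1 total).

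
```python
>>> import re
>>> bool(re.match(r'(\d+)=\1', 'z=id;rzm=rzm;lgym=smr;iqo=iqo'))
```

With `match`, the pattern is implicitly anchored at the beginning.
Here the pattern fails at index 0, so the call returns None, and `bool(None)` is False.

False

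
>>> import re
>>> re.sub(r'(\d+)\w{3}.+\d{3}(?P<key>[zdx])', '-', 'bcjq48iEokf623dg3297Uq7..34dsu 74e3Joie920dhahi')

'bcjq-hahi'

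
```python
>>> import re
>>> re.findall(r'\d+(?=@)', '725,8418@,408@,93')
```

The lookaround is zero-width — it requires the adjacent text to match without consuming it, so the asserted text isn't part of the match.
Since nothing is captured, `findall` lists the 2 matched substrings directly.

['8418', '408']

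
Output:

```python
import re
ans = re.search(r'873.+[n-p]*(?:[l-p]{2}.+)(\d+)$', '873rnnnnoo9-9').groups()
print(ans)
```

The match spans [0:13] → '873rnnnnoo9-9'.
Captured: group 1 = '9'.

('9',)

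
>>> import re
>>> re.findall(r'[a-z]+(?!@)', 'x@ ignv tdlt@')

['ignv', 'tdl']

`(?!…)`/`(?<!…)` only lets a position through if the neighbouring text does NOT match; no characters are consumed.
Since nothing is captured, `findall` lists the 2 matched substrings directly.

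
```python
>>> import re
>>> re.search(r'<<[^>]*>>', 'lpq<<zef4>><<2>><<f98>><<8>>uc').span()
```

(3, 11)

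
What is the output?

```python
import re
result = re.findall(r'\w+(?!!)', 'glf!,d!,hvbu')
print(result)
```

['gl', 'hvbu']

The negative lookaround is zero-width — it rules out positions where the adjacent text would match, without consuming anything.
Matches: at [0:2] → 'gl'; at [8:12] → 'hvbu'.
No capturing groups, so `findall` returns the 2 full match strings.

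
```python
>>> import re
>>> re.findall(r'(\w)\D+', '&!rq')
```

['r']

Pattern: a word character (captured); then one or more of a non-digit.
Scanning left to right: at [2:4] match 'rq', group 1 = 'r'.
`findall` collects group 1 from the one match (1 total).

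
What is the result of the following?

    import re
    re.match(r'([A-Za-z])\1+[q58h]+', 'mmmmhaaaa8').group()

'mmmmh'

A backreference is literal: `\1` must see the identical characters the first group matched.
With `match`, the pattern is implicitly anchored at the beginning.
The match spans [0:5] → 'mmmmh'.
Captured: group 1 = 'm'.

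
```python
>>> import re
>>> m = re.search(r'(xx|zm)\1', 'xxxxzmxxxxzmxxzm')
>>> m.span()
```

The backreference `\1` re-matches whatever the first group consumed, character for character.
`re.search` scans for the first position where the pattern succeeds.
The match spans [0:4] → 'xxxx'.
Captured: group 1 = 'xx'.

(0, 4)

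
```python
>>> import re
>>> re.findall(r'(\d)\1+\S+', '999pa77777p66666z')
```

['9']

After group 1 captures some text, `\1` only succeeds where that same text appears again.
Walking the string: at [0:17] match '999pa77777p66666z', group 1 = '9'.
Because there's exactly one group, `findall` drops the full match and keeps group 1 from the one hit.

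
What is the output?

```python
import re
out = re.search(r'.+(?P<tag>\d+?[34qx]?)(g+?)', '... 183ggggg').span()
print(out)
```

(0, 8)

The match spans [0:8] → '... 183g'.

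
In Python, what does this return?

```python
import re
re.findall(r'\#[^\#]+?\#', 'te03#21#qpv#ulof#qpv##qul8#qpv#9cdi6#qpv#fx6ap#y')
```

Walking the string: at [4:8] → '#21#'; at [11:17] → '#ulof#'; at [21:27] → '#qul8#'; at [30:37] → '#9cdi6#'; at [40:47] → '#fx6ap#'.
`findall` yields the raw match text (5 of them) because the pattern has no groups.

['#21#', '#ulof#', '#qul8#', '#9cdi6#', '#fx6ap#']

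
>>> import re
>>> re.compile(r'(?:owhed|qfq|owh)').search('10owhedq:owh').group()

Alternation isn't longest-match — the leftmost alternative that fits at this position is chosen.
Unlike `match`, `search` isn't anchored — it looks for the pattern anywhere in the string.
The match spans [2:7] → 'owhed'.

'owhed'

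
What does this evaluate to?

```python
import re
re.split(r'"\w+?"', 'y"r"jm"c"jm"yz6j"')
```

['y', 'jm', 'jm', '']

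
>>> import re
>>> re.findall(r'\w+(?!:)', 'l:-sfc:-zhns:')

`(?!…)`/`(?<!…)` only lets a position through if the neighbouring text does NOT match; no characters are consumed.
`findall` yields the raw match text (2 of them) because the pattern has no groups.

['sf', 'zhn']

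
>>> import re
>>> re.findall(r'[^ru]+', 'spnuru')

The pattern matches one or more of any character except [ru].
Matches: at [0:3] → 'spn'.
Since nothing is captured, `findall` lists the 1 matched substring directly.

['spn']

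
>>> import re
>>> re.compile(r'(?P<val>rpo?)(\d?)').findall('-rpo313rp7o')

[('rpo', '3'), ('rp', '7')]

2 groups means each result is a tuple of 2 captured strings — 2 here.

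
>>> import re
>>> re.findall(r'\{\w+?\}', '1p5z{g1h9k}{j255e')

Matches: at [4:11] → '{g1h9k}'.
With no groups in the pattern, `findall` gives back each whole match — 1 here.

['{g1h9k}']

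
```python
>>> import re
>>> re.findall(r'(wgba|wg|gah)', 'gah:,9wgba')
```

['gah', 'wgba']

The regex engine tests alternatives in the order written; an earlier branch that matches wins even if a later one would match more.
Walking the string: at [0:3] match 'gah', group 1 = 'gah'; at [6:10] match 'wgba', group 1 = 'wgba'.
`findall` collects group 1 from each match (2 total).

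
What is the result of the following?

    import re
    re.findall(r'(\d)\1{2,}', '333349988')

['3']

`\1` is not a pattern — it's the concrete string captured by group 1, re-applied verbatim.
Because there's exactly one group, `findall` drops the full match and keeps group 1 from the one hit.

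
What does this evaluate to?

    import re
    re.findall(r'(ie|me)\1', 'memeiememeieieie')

['me', 'me', 'ie']

After group 1 captures some text, `\1` only succeeds where that same text appears again.
Walking the string: at [0:4] match 'meme', group 1 = 'me'; at [6:10] match 'meme', group 1 = 'me'; at [10:14] match 'ieie', group 1 = 'ie'.
Because there's exactly one group, `findall` drops the full match and keeps group 1 from each hit.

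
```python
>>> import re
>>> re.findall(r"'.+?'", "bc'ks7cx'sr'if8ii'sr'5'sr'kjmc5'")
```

Scanning left to right: at [2:9] → "'ks7cx'"; at [11:18] → "'if8ii'"; at [20:23] → "'5'"; at [25:32] → "'kjmc5'".
No capturing groups, so `findall` returns the 4 full match strings.

["'ks7cx'", "'if8ii'", "'5'", "'kjmc5'"]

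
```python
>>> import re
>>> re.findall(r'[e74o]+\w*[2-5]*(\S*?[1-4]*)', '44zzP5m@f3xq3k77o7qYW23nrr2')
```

The pattern matches one or more of one of [e74o], then zero or more of a word character, then zero or more of a character in [2-5]; then zero or more of a non-whitespace character (lazy), then zero or more of a character in [1-4] (captured).
With the lazy modifier that quantifier settles for the fewest repetitions that let the rest of the pattern succeed (the atoms after it are unaffected and can still be greedy).
Walking the string: at [0:7] match '44zzP5m', group 1 = ''; at [14:27] match '77o7qYW23nrr2', group 1 = ''.
`findall` collects group 1 from each match (2 total).

['', '']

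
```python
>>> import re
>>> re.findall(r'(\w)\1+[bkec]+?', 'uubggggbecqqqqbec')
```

['u', 'g', 'q']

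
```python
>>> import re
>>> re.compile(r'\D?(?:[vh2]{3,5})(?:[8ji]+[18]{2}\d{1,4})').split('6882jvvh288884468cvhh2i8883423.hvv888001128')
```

['6882', '', '', '28']

Pattern: optionally a non-digit; then 3 to 5 of one of [vh2] (non-capturing group); then one or more of one of [8ji], then exactly 2 of one of [18], then 1 to 4 of a digit (non-capturing group).
Matches to split on: at [4:17] → 'jvvh288884468'; at [17:30] → 'cvhh2i8883423'; at [30:41] → '.hvv8880011'.
Each match becomes a cut point; 4 segments remain.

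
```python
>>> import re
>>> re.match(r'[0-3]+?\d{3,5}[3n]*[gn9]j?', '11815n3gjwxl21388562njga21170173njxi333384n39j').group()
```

'11815n3gj'

The pattern matches one or more of a character in [0-3] (lazy), then 3 to 5 of a digit; then zero or more of one of [3n], then one of [gn9], then optionally a literal 'j'.
`re.match` only tries the pattern at the start of the string.
The match spans [0:9] → '11815n3gj'.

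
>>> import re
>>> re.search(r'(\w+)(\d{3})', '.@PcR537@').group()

'PcR537'

The match spans [2:8] → 'PcR537'.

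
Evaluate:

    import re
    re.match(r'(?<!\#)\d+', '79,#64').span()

(0, 2)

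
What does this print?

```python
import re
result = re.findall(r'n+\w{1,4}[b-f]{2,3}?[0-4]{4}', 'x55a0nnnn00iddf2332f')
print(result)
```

['nnnn00iddf2332']

The pattern matches one or more of a literal 'n'; then 1 to 4 of a word character, then 2 to 3 of a character in [b-f] (lazy), then exactly 4 of a character in [0-4].
Scanning left to right: at [5:19] → 'nnnn00iddf2332'.
Since nothing is captured, `findall` lists the 1 matched substring directly.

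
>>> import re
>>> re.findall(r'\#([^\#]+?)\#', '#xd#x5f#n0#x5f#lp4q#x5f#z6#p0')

With a single group, `findall` returns only what that group captured — 4 items.

['xd', 'n0', 'lp4q', 'z6']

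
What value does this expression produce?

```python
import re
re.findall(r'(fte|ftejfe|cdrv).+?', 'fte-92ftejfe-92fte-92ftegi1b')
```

['fte', 'fte', 'fte', 'fte']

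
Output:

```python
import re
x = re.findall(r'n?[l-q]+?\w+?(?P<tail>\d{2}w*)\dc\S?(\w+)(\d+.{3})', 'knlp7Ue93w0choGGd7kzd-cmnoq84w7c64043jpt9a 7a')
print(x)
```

[('93w', 'oGGd', '7kzd'), ('84w', '4043jpt', '9a 7')]

This matches optionally a literal 'n', then one or more of a character in [l-q] (lazy), then one or more of a word character (lazy); then exactly 2 of a digit, then zero or more of a literal 'w' (captured as 'tail'); then a digit, then the literal 'c', then optionally a non-whitespace character; then one or more of a word character (captured); then one or more of a digit, then exactly 3 of any character (captured).
Matches: at [1:21] match 'nlp7Ue93w0choGGd7kzd', groups = ('93w', 'oGGd', '7kzd'); at [23:44] match 'mnoq84w7c64043jpt9a 7', groups = ('84w', '4043jpt', '9a 7').
`findall` packs the 3 group values into a tuple for every match.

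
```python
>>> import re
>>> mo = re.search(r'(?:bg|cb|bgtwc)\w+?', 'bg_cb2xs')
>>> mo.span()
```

(0, 3)

The match spans [0:3] → 'bg_'.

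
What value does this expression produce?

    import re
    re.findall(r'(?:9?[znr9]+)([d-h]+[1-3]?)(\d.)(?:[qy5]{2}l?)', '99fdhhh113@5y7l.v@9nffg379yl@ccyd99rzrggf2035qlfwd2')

[('ggf2', '03')]

This matches optionally a literal '9', then one or more of one of [znr9] (non-capturing group); then one or more of a character in [d-h], then optionally a character in [1-3] (captured); then a digit, then any character (captured); then exactly 2 of one of [qy5], then optionally a literal 'l' (non-capturing group).
`findall` packs the 2 group values into a tuple for every match.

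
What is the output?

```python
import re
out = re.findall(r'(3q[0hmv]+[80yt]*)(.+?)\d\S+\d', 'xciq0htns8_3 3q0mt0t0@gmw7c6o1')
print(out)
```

[('3q0mt0t0', '@gmw')]

The pattern matches the literal '3q', then one or more of one of [0hmv], then zero or more of one of [80yt] (captured); then one or more of any character (lazy) (captured); then a digit, then one or more of a non-whitespace character, then a digit.
Scanning left to right: at [13:30] match '3q0mt0t0@gmw7c6o1', groups = ('3q0mt0t0', '@gmw').
2 groups means the one result is a tuple of 2 captured strings — 1 here.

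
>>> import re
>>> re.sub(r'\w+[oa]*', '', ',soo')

Pattern: one or more of a word character; then zero or more of one of [oa].
Matches: at [1:4] → 'soo'.
Every occurrence is swapped for ''.

','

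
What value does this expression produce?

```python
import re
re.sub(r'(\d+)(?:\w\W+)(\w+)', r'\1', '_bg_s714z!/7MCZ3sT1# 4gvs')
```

Pattern: one or more of a digit (captured); then a word character, then one or more of a non-word character (non-capturing group); then one or more of a word character (captured).
Matches: at [5:19] → '714z!/7MCZ3sT1'.
The replacement refers to a captured group, so each match is rewritten using its own captured text.

'_bg_s714# 4gvs'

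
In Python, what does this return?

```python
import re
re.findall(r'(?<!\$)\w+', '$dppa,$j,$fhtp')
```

The negative lookahead/lookbehind blocks any match where the forbidden context is present.
With no groups in the pattern, `findall` gives back each whole match — 2 here.

['ppa', 'htp']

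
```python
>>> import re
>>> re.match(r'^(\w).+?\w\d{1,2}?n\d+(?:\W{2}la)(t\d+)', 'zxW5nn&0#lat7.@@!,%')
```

None

The pattern matches anchored at the start of the string; then a word character (captured); then one or more of any character (lazy), then a word character; then 1 to 2 of a digit (lazy), then the literal 'n', then one or more of a digit; then exactly 2 of a non-word character, then the literal 'la' (non-capturing group); then the literal 't', then one or more of a digit (captured).
`re.match` won't scan ahead — the pattern has to work from the very first character.
Here the pattern fails at index 0, so the call returns None.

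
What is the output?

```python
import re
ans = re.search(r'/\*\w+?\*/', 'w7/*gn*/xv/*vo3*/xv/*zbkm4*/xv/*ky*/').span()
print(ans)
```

(2, 8)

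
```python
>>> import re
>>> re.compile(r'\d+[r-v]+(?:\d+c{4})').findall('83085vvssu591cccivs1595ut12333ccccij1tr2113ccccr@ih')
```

This matches one or more of a digit, then one or more of a character in [r-v]; then one or more of a digit, then exactly 4 of a literal 'c' (non-capturing group).
`findall` yields the raw match text (2 of them) because the pattern has no groups.

['1595ut12333cccc', '1tr2113cccc']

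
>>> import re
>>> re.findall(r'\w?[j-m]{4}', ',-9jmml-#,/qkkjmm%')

['9jmml', 'qkkjm']

This matches optionally a word character; then exactly 4 of a character in [j-m].
Scanning left to right: at [2:7] → '9jmml'; at [11:16] → 'qkkjm'.
No capturing groups, so `findall` returns the 2 full match strings.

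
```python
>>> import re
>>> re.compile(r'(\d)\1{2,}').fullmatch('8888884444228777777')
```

After group 1 captures some text, `\1` only succeeds where that same text appears again.
`re.fullmatch` is like wrapping the pattern in `^…$` (in single-line mode).
Here the string isn't matched end-to-end, so the call returns None.

None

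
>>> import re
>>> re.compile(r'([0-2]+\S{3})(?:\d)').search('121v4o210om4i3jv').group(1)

Pattern: one or more of a character in [0-2], then exactly 3 of a non-whitespace character (captured); then a digit (non-capturing group).
`search` walks the string left to right and returns the first match it finds.
The match spans [0:7] → '121v4o2'.
Captured: group 1 = '121v4o'.

'121v4o'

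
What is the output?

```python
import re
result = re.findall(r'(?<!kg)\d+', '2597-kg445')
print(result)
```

['2597', '45']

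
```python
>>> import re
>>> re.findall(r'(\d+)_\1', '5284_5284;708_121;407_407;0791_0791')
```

['5284', '407', '0791']

A backreference is literal: `\1` must see the identical characters the first group matched.
One capturing group, so `findall` returns just the captured substring from each match — 3 in all.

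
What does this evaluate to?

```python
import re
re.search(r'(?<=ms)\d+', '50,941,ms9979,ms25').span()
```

The positive lookaround only admits positions where the adjacent text matches; those characters stay outside the span.
`re.search` tries every starting position until one works.
The match spans [9:13] → '9979'.

(9, 13)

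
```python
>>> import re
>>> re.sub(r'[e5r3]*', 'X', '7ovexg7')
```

The pattern matches zero or more of one of [e5r3].
Matches: at [0:0] → ''; at [1:1] → ''; at [2:2] → ''; at [3:4] → 'e'; at [4:4] → ''; ….
Every occurrence is swapped for 'X'.

'X7XoXvXXxXgX7X'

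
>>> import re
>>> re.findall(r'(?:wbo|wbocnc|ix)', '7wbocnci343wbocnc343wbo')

Branches in `(...|...)` are attempted left-to-right; the first branch that allows the whole pattern to succeed is taken.
Matches: at [1:4] → 'wbo'; at [11:14] → 'wbo'; at [20:23] → 'wbo'.
With no groups in the pattern, `findall` gives back each whole match — 3 here.

['wbo', 'wbo', 'wbo']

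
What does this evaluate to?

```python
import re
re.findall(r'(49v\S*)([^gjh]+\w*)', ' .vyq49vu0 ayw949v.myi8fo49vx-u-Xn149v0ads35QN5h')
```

[('49vu0', ' ayw949v.myi8fo49vx-u-Xn149v0ads35QN5h')]

This matches the literal '49v', then zero or more of a non-whitespace character (captured); then one or more of any character except [gjh], then zero or more of a word character (captured).
Walking the string: at [5:48] match '49vu0 ayw949v.myi8fo49vx-u-Xn149v0ads35QN5h', groups = ('49vu0', ' ayw949v.myi8fo49vx-u-Xn149v0ads35QN5h').
`findall` packs the 2 group values into a tuple for every match.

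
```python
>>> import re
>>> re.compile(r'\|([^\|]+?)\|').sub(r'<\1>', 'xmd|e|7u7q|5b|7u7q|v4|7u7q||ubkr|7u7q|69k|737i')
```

'xmd<e>7u7q<5b>7u7q<v4>7u7q|<ubkr>7u7q<69k>737i'

The replacement refers to a captured group, so each match is rewritten using its own captured text.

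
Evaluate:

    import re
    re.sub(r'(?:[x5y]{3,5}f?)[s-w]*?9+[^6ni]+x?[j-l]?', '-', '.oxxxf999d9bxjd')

'.o-'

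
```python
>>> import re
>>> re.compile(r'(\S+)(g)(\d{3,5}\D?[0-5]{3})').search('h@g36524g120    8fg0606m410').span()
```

This matches one or more of a non-whitespace character (captured); then a literal 'g' (captured); then 3 to 5 of a digit, then optionally a non-digit, then exactly 3 of a character in [0-5] (captured).
`search` walks the string left to right and returns the first match it finds.
The match spans [0:12] → 'h@g36524g120'.
Captured: group 1 = 'h@', group 2 = 'g', group 3 = '36524g120'.

(0, 12)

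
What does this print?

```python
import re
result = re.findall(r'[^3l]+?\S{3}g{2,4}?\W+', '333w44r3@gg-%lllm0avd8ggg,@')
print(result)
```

['w44r3@gg-%', 'm0avd8ggg,@']

Pattern: one or more of any character except [3l] (lazy); then exactly 3 of a non-whitespace character; then 2 to 4 of a literal 'g' (lazy), then one or more of a non-word character.
Matches: at [3:13] → 'w44r3@gg-%'; at [16:27] → 'm0avd8ggg,@'.
Since nothing is captured, `findall` lists the 2 matched substrings directly.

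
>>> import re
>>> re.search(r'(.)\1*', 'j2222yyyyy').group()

'j'

`\1` has to match the exact text group 1 already captured.
The match spans [0:1] → 'j'.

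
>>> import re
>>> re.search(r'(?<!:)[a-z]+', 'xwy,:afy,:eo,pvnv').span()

(0, 3)

The negative lookahead/lookbehind blocks any match where the forbidden context is present.
Unlike `match`, `search` isn't anchored — it looks for the pattern anywhere in the string.
The match spans [0:3] → 'xwy'.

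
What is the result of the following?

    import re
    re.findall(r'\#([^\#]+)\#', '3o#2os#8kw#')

['2os']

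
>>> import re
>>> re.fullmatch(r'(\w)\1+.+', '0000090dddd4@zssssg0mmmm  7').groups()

('0',)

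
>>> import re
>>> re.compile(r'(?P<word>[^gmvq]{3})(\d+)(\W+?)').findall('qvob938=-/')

[('ob9', '38', '=')]

Pattern: exactly 3 of any character except [gmvq] (captured as 'word'); then one or more of a digit (captured); then one or more of a non-word character (lazy) (captured).
Walking the string: at [2:8] match 'ob938=', groups = ('ob9', '38', '=').
With 3 capturing groups, `findall` returns a 3-tuple per match.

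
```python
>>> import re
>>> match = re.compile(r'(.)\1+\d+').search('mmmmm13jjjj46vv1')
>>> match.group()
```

'mmmmm13'

A backreference is literal: `\1` must see the identical characters the first group matched.
`re.search` scans for the first position where the pattern succeeds.
The match spans [0:7] → 'mmmmm13'.
Captured: group 1 = 'm'.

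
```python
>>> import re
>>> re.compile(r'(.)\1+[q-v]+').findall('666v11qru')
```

['6', '1']

After group 1 captures some text, `\1` only succeeds where that same text appears again.
Matches: at [0:4] match '666v', group 1 = '6'; at [4:9] match '11qru', group 1 = '1'.
`findall` collects group 1 from each match (2 total).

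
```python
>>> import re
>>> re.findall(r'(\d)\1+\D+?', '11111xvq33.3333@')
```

['1', '3', '3']

`\1` is not a pattern — it's the concrete string captured by group 1, re-applied verbatim.
Scanning left to right: at [0:6] match '11111x', group 1 = '1'; at [8:11] match '33.', group 1 = '3'; at [11:16] match '3333@', group 1 = '3'.
One capturing group, so `findall` returns just the captured substring from each match — 3 in all.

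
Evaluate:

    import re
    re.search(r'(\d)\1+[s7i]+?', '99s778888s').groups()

`\1` has to match the exact text group 1 already captured.
`re.search` tries every starting position until one works.
The match spans [0:3] → '99s'.
Captured: group 1 = '9'.

('9',)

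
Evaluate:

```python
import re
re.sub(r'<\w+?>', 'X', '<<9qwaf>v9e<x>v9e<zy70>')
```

'<Xv9eXv9eX'

Every occurrence is swapped for 'X'.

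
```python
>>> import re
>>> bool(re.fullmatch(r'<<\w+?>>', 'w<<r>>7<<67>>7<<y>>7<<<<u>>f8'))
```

False

`fullmatch` succeeds only if the pattern covers the string from start to end.
Here the string isn't matched end-to-end, so the call returns None, and `bool(None)` is False.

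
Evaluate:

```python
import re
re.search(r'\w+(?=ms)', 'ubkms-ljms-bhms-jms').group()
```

'ubk'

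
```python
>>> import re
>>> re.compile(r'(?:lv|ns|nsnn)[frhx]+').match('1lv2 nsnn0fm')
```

None

`match` is anchored at position 0; if the pattern doesn't fit there, it returns None.
Here position 0 doesn't satisfy it, so the call returns None.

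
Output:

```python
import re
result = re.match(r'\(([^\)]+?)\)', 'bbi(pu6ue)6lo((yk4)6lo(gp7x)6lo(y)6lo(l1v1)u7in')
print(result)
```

`re.match` won't scan ahead — the pattern has to work from the very first character.
Here the string doesn't start with a match, so the call returns None.

None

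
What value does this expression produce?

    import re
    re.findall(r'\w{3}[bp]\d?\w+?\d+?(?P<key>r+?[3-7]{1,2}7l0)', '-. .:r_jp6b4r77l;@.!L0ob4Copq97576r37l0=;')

With a single group, `findall` returns only what that group captured — 1 item.

['r37l0']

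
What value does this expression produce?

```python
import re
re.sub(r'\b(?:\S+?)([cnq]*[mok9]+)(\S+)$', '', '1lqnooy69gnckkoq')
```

''

This matches a word boundary (`\b`, zero-width); then one or more of a non-whitespace character (lazy) (non-capturing group); then zero or more of one of [cnq], then one or more of one of [mok9] (captured); then one or more of a non-whitespace character (captured); then anchored at the end.
`sub` substitutes '' at each match site.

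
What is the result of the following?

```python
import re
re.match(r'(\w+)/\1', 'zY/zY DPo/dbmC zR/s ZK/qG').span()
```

(0, 5)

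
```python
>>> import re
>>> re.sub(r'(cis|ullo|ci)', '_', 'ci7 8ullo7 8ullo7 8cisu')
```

'_7 8_7 8_7 8_u'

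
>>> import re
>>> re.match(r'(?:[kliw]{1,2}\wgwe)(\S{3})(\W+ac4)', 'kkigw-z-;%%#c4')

None

This matches 1 to 2 of one of [kliw], then a word character, then the literal 'gwe' (non-capturing group); then exactly 3 of a non-whitespace character (captured); then one or more of a non-word character, then the literal 'ac4' (captured).
`re.match` won't scan ahead — the pattern has to work from the very first character.
Here the pattern fails at index 0, so the call returns None.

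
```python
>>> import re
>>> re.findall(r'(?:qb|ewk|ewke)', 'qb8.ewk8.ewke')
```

['qb', 'ewk', 'ewk']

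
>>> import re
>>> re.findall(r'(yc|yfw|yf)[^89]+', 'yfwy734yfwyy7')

Branches in `(...|...)` are attempted left-to-right; the first branch that allows the whole pattern to succeed is taken.
Matches: at [0:13] match 'yfwy734yfwyy7', group 1 = 'yfw'.
Because there's exactly one group, `findall` drops the full match and keeps group 1 from the one hit.

['yfw']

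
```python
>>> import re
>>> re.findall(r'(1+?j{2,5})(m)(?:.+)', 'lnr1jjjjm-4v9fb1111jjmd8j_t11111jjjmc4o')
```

Pattern: one or more of a literal '1' (lazy), then 2 to 5 of a literal 'j' (captured); then a literal 'm' (captured); then one or more of any character (non-capturing group).
2 groups means the one result is a tuple of 2 captured strings — 1 here.

[('1jjjj', 'm')]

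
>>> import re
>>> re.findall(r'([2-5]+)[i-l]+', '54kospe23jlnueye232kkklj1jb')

['54', '23', '232']

This matches one or more of a character in [2-5] (captured); then one or more of a character in [i-l].
Scanning left to right: at [0:3] match '54k', group 1 = '54'; at [7:11] match '23jl', group 1 = '23'; at [16:24] match '232kkklj', group 1 = '232'.
Because there's exactly one group, `findall` drops the full match and keeps group 1 from each hit.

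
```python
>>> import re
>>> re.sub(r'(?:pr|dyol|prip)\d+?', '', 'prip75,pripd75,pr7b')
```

`sub` substitutes '' at each match site.

'5,pripd75,b'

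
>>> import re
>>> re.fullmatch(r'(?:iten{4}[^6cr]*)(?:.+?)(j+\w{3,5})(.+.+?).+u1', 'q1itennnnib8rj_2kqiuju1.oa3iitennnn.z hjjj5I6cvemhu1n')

None

`re.fullmatch` requires the pattern to consume the entire string.
Here the string isn't matched end-to-end, so the call returns None.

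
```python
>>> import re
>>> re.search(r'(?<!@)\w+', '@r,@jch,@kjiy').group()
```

The negative lookahead/lookbehind blocks any match where the forbidden context is present.
`re.search` tries every starting position until one works.
The match spans [5:7] → 'ch'.

'ch'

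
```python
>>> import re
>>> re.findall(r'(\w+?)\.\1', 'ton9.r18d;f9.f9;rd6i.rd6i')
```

['f9', 'rd6i']

After group 1 captures some text, `\1` only succeeds where that same text appears again.
Because there's exactly one group, `findall` drops the full match and keeps group 1 from each hit.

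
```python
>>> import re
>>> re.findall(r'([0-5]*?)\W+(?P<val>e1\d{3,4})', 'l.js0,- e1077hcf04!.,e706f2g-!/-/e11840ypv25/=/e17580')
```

Pattern: zero or more of a character in [0-5] (lazy) (captured); then one or more of a non-word character; then the literal 'e1', then 3 to 4 of a digit (captured as 'val').
2 groups means each result is a tuple of 2 captured strings — 3 here.

[('0', 'e1077'), ('', 'e11840'), ('25', 'e17580')]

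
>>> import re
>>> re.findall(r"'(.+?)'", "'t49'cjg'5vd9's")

['t49', '5vd9']

A `+?`/`*?`/`{m,n}?` starts at its minimum and grows only as far as needed for what follows to match.
One capturing group, so `findall` returns just the captured substring from each match — 2 in all.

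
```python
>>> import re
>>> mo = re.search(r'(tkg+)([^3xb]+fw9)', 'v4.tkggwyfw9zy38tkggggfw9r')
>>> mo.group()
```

The match spans [3:12] → 'tkggwyfw9'.

'tkggwyfw9'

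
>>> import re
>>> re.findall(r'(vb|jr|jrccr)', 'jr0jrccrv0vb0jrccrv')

Alternation tries branches left to right and keeps the first one that lets the overall match succeed at that position.
Matches: at [0:2] match 'jr', group 1 = 'jr'; at [3:5] match 'jr', group 1 = 'jr'; at [10:12] match 'vb', group 1 = 'vb'; at [13:15] match 'jr', group 1 = 'jr'.
One capturing group, so `findall` returns just the captured substring from each match — 4 in all.

['jr', 'jr', 'vb', 'jr']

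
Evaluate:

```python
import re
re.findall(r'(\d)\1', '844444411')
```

`\1` has to match the exact text group 1 already captured.
Matches: at [1:3] match '44', group 1 = '4'; at [3:5] match '44', group 1 = '4'; at [5:7] match '44', group 1 = '4'; at [7:9] match '11', group 1 = '1'.
One capturing group, so `findall` returns just the captured substring from each match — 4 in all.

['4', '4', '4', '1']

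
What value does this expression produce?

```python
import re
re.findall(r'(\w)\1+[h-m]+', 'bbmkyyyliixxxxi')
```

['b', 'y', 'x']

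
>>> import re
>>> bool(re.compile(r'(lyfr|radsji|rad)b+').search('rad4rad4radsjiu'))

False

Here nothing in the string fits, so the call returns None, and `bool(None)` is False.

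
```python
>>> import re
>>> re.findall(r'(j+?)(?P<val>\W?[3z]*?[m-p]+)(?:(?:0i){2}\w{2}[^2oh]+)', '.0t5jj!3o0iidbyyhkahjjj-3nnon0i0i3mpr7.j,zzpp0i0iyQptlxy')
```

This matches one or more of a literal 'j' (lazy) (captured); then optionally a non-word character, then zero or more of one of [3z] (lazy), then one or more of a character in [m-p] (captured as 'val'); then the literal '0i' repeated 2 times, then exactly 2 of a word character, then one or more of any character except [2oh] (non-capturing group).
Scanning left to right: at [20:56] match 'jjj-3nnon0i0i3mpr7.j,zzpp0i0iyQptlxy', groups = ('jjj', '-3nnon').
`findall` packs the 2 group values into a tuple for every match.

[('jjj', '-3nnon')]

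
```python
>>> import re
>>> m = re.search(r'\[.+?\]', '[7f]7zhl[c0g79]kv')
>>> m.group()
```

'[7f]'

A `+?`/`*?`/`{m,n}?` starts at its minimum and grows only as far as needed for what follows to match.
`re.search` tries every starting position until one works.
The match spans [0:4] → '[7f]'.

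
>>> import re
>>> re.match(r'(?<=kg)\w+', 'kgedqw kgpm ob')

Because the assertion is zero-width, the text it checks is not consumed and won't appear in the result.
`match` is anchored at position 0; if the pattern doesn't fit there, it returns None.
Here position 0 doesn't satisfy it, so the call returns None.

None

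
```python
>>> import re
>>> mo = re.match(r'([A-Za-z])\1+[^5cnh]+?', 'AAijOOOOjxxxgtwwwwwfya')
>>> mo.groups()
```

After group 1 captures some text, `\1` only succeeds where that same text appears again.
`re.match` won't scan ahead — the pattern has to work from the very first character.
The match spans [0:3] → 'AAi'.
Captured: group 1 = 'A'.

('A',)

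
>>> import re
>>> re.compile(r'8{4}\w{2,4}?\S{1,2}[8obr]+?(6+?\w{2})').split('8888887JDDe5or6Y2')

This matches exactly 4 of the literal '8', then 2 to 4 of a word character (lazy); then 1 to 2 of a non-whitespace character, then one or more of one of [8obr] (lazy); then one or more of a literal '6' (lazy), then exactly 2 of a word character (captured).
Matches to split on: at [2:17] → '88887JDDe5or6Y2'.
Because the pattern has a capturing group, `split` also inserts each captured text between the pieces.

['88', '6Y2', '']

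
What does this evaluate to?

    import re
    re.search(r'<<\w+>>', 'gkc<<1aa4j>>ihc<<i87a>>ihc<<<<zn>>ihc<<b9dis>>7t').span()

(3, 12)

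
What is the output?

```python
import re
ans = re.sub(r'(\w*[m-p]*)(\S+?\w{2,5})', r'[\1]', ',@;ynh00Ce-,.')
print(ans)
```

[]Ce-,.

The pattern matches zero or more of a word character, then zero or more of a character in [m-p] (captured); then one or more of a non-whitespace character (lazy), then 2 to 5 of a word character (captured).
Matches: at [0:8] → ',@;ynh00'.
Each match is replaced using the text its own group 1 captured.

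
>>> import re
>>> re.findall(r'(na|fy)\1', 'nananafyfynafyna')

The backreference `\1` re-matches whatever the first group consumed, character for character.
One capturing group, so `findall` returns just the captured substring from each match — 2 in all.

['na', 'fy']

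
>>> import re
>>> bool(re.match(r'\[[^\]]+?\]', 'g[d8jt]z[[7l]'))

False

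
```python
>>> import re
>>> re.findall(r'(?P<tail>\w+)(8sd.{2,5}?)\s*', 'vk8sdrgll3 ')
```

[('vk', '8sdrg')]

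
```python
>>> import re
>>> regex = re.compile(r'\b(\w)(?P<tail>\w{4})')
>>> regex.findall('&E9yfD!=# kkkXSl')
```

[('E', '9yfD'), ('k', 'kkXS')]

Pattern: a word boundary (`\b`, zero-width); then a word character (captured); then exactly 4 of a word character (captured as 'tail').
Walking the string: at [1:6] match 'E9yfD', groups = ('E', '9yfD'); at [10:15] match 'kkkXS', groups = ('k', 'kkXS').
With 2 capturing groups, `findall` returns a 2-tuple per match.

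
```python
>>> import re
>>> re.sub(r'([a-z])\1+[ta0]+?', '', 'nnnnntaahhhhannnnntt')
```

'aat'

`\1` is not a pattern — it's the concrete string captured by group 1, re-applied verbatim.
Matches: at [0:6] → 'nnnnnt'; at [8:13] → 'hhhha'; at [13:19] → 'nnnnnt'.
Each match is replaced by ''.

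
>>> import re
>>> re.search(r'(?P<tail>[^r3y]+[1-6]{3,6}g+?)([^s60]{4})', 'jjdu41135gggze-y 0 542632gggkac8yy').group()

Pattern: one or more of any character except [r3y], then 3 to 6 of a character in [1-6], then one or more of a literal 'g' (lazy) (captured as 'tail'); then exactly 4 of any character except [s60] (captured).
`re.search` scans for the first position where the pattern succeeds.
The match spans [0:14] → 'jjdu41135gggze'.
Captured: group 1 = 'jjdu41135g', group 2 = 'ggze'.

'jjdu41135gggze'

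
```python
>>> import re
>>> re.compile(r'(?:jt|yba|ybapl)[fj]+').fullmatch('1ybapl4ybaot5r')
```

None

For `fullmatch`, every character of the input must be accounted for by the pattern.
Here the string isn't matched end-to-end, so the call returns None.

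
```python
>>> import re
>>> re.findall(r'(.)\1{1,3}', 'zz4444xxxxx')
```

['z', '4', 'x']

`\1` has to match the exact text group 1 already captured.
Because there's exactly one group, `findall` drops the full match and keeps group 1 from each hit.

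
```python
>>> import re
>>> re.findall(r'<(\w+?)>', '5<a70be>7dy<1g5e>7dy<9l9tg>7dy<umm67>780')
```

With a single group, `findall` returns only what that group captured — 4 items.

['a70be', '1g5e', '9l9tg', 'umm67']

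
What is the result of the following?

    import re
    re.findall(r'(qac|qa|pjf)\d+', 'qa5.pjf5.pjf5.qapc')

['qa', 'pjf', 'pjf']

Walking the string: at [0:3] match 'qa5', group 1 = 'qa'; at [4:8] match 'pjf5', group 1 = 'pjf'; at [9:13] match 'pjf5', group 1 = 'pjf'.
Because there's exactly one group, `findall` drops the full match and keeps group 1 from each hit.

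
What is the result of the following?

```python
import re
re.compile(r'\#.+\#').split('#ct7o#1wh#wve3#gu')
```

Matches to split on: at [0:15] → '#ct7o#1wh#wve3#'.
Splitting on the pattern gives 2 pieces.

['', 'gu']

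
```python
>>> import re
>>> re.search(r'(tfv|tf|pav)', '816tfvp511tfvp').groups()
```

`|` is ordered: at each position the engine commits to the first alternative that works.
`search` walks the string left to right and returns the first match it finds.
The match spans [3:6] → 'tfv'.
Captured: group 1 = 'tfv'.

('tfv',)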